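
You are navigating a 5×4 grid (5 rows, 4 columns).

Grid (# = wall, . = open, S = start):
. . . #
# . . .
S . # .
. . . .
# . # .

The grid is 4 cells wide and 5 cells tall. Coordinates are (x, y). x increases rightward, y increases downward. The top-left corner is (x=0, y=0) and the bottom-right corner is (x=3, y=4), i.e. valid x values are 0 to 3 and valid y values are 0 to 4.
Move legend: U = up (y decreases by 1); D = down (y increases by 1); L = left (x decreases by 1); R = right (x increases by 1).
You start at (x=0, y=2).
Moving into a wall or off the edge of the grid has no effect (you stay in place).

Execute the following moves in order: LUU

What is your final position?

Answer: Final position: (x=0, y=2)

Derivation:
Start: (x=0, y=2)
  L (left): blocked, stay at (x=0, y=2)
  U (up): blocked, stay at (x=0, y=2)
  U (up): blocked, stay at (x=0, y=2)
Final: (x=0, y=2)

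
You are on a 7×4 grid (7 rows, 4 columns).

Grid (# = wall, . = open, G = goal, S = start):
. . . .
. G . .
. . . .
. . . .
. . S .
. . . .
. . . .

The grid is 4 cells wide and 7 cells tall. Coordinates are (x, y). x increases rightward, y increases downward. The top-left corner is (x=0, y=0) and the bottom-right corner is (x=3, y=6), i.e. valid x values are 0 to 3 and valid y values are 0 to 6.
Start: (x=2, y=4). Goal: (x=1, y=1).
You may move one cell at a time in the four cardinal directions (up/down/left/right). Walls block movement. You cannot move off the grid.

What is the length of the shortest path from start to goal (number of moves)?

Answer: Shortest path length: 4

Derivation:
BFS from (x=2, y=4) until reaching (x=1, y=1):
  Distance 0: (x=2, y=4)
  Distance 1: (x=2, y=3), (x=1, y=4), (x=3, y=4), (x=2, y=5)
  Distance 2: (x=2, y=2), (x=1, y=3), (x=3, y=3), (x=0, y=4), (x=1, y=5), (x=3, y=5), (x=2, y=6)
  Distance 3: (x=2, y=1), (x=1, y=2), (x=3, y=2), (x=0, y=3), (x=0, y=5), (x=1, y=6), (x=3, y=6)
  Distance 4: (x=2, y=0), (x=1, y=1), (x=3, y=1), (x=0, y=2), (x=0, y=6)  <- goal reached here
One shortest path (4 moves): (x=2, y=4) -> (x=1, y=4) -> (x=1, y=3) -> (x=1, y=2) -> (x=1, y=1)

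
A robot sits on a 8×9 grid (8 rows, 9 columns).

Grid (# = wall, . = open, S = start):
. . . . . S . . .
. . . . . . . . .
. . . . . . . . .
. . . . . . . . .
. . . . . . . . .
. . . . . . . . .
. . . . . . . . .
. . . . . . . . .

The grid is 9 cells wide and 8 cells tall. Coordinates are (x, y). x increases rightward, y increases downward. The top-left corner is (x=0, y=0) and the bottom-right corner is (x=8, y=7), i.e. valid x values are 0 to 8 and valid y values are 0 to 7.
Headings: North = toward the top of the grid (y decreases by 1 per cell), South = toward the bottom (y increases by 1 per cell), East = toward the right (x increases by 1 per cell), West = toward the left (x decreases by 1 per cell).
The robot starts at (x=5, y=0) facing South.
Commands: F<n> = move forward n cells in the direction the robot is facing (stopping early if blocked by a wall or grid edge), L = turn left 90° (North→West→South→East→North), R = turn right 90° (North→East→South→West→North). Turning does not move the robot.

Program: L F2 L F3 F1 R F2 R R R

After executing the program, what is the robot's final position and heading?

Start: (x=5, y=0), facing South
  L: turn left, now facing East
  F2: move forward 2, now at (x=7, y=0)
  L: turn left, now facing North
  F3: move forward 0/3 (blocked), now at (x=7, y=0)
  F1: move forward 0/1 (blocked), now at (x=7, y=0)
  R: turn right, now facing East
  F2: move forward 1/2 (blocked), now at (x=8, y=0)
  R: turn right, now facing South
  R: turn right, now facing West
  R: turn right, now facing North
Final: (x=8, y=0), facing North

Answer: Final position: (x=8, y=0), facing North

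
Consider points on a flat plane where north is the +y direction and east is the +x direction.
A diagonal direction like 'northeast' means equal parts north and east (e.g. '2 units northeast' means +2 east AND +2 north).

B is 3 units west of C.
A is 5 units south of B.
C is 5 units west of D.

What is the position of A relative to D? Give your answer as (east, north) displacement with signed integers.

Place D at the origin (east=0, north=0).
  C is 5 units west of D: delta (east=-5, north=+0); C at (east=-5, north=0).
  B is 3 units west of C: delta (east=-3, north=+0); B at (east=-8, north=0).
  A is 5 units south of B: delta (east=+0, north=-5); A at (east=-8, north=-5).
Therefore A relative to D: (east=-8, north=-5).

Answer: A is at (east=-8, north=-5) relative to D.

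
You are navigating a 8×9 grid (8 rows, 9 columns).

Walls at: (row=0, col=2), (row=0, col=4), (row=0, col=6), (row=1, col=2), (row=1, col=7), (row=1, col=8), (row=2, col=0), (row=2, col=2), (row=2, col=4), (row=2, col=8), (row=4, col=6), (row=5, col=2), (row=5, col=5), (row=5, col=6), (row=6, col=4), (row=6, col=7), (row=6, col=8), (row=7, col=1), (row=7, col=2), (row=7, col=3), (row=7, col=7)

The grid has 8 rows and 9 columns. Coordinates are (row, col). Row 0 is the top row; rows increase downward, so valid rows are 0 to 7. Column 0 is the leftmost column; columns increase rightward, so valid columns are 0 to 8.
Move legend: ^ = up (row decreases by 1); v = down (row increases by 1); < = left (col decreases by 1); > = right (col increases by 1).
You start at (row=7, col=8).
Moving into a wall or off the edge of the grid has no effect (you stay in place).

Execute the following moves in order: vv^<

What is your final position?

Answer: Final position: (row=7, col=8)

Derivation:
Start: (row=7, col=8)
  v (down): blocked, stay at (row=7, col=8)
  v (down): blocked, stay at (row=7, col=8)
  ^ (up): blocked, stay at (row=7, col=8)
  < (left): blocked, stay at (row=7, col=8)
Final: (row=7, col=8)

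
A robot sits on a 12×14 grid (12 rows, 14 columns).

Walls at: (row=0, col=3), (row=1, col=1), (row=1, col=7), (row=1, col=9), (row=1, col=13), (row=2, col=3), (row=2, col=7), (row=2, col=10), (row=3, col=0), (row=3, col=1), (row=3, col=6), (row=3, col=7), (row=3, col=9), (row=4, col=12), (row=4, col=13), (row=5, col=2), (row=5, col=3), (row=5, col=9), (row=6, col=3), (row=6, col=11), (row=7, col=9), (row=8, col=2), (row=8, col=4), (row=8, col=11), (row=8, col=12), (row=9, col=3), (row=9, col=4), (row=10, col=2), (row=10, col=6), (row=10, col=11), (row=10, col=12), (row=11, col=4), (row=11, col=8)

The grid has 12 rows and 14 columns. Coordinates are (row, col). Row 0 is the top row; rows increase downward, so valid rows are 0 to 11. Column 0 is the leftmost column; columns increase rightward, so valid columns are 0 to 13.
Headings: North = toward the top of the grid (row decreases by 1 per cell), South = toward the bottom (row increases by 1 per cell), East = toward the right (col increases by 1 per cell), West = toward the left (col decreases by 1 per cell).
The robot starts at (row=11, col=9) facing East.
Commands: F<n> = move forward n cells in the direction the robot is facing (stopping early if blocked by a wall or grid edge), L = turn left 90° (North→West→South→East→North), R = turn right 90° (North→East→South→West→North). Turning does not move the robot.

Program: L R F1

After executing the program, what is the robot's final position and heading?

Start: (row=11, col=9), facing East
  L: turn left, now facing North
  R: turn right, now facing East
  F1: move forward 1, now at (row=11, col=10)
Final: (row=11, col=10), facing East

Answer: Final position: (row=11, col=10), facing East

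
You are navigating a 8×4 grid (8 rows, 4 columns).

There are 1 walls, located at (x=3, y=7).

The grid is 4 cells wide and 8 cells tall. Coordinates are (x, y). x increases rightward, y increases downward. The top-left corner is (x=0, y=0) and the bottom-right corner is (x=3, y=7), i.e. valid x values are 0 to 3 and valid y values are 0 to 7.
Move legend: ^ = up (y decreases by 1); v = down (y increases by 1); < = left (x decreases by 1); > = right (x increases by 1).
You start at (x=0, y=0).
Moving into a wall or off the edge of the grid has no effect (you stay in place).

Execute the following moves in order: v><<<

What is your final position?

Answer: Final position: (x=0, y=1)

Derivation:
Start: (x=0, y=0)
  v (down): (x=0, y=0) -> (x=0, y=1)
  > (right): (x=0, y=1) -> (x=1, y=1)
  < (left): (x=1, y=1) -> (x=0, y=1)
  < (left): blocked, stay at (x=0, y=1)
  < (left): blocked, stay at (x=0, y=1)
Final: (x=0, y=1)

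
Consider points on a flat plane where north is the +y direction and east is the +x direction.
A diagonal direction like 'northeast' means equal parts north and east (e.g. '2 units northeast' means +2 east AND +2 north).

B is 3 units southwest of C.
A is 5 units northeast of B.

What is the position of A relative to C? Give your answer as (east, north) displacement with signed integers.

Place C at the origin (east=0, north=0).
  B is 3 units southwest of C: delta (east=-3, north=-3); B at (east=-3, north=-3).
  A is 5 units northeast of B: delta (east=+5, north=+5); A at (east=2, north=2).
Therefore A relative to C: (east=2, north=2).

Answer: A is at (east=2, north=2) relative to C.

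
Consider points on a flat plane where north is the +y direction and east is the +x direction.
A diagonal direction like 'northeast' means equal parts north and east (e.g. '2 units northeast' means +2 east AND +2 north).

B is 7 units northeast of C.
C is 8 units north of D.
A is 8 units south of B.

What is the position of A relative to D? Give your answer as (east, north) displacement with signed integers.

Answer: A is at (east=7, north=7) relative to D.

Derivation:
Place D at the origin (east=0, north=0).
  C is 8 units north of D: delta (east=+0, north=+8); C at (east=0, north=8).
  B is 7 units northeast of C: delta (east=+7, north=+7); B at (east=7, north=15).
  A is 8 units south of B: delta (east=+0, north=-8); A at (east=7, north=7).
Therefore A relative to D: (east=7, north=7).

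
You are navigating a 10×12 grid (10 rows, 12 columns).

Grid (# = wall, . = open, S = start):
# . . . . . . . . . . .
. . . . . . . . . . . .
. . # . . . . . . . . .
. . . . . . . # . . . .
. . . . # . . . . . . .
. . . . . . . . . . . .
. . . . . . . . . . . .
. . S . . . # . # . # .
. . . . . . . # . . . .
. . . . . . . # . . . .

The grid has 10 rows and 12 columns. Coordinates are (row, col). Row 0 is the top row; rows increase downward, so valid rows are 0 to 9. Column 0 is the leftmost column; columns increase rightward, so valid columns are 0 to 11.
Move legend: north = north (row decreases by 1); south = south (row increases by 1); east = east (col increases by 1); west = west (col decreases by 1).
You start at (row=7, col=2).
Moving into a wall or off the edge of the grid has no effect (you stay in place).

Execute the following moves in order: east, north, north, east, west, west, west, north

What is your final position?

Start: (row=7, col=2)
  east (east): (row=7, col=2) -> (row=7, col=3)
  north (north): (row=7, col=3) -> (row=6, col=3)
  north (north): (row=6, col=3) -> (row=5, col=3)
  east (east): (row=5, col=3) -> (row=5, col=4)
  west (west): (row=5, col=4) -> (row=5, col=3)
  west (west): (row=5, col=3) -> (row=5, col=2)
  west (west): (row=5, col=2) -> (row=5, col=1)
  north (north): (row=5, col=1) -> (row=4, col=1)
Final: (row=4, col=1)

Answer: Final position: (row=4, col=1)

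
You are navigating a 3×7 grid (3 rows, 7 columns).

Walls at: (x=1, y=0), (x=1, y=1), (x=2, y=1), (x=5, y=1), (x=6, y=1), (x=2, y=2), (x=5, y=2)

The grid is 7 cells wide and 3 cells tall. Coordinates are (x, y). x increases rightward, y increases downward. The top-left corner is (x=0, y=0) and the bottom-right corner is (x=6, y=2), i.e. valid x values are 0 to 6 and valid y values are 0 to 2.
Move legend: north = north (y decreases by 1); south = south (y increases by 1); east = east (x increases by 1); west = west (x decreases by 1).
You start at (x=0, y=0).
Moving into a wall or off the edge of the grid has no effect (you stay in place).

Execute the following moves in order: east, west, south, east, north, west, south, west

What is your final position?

Start: (x=0, y=0)
  east (east): blocked, stay at (x=0, y=0)
  west (west): blocked, stay at (x=0, y=0)
  south (south): (x=0, y=0) -> (x=0, y=1)
  east (east): blocked, stay at (x=0, y=1)
  north (north): (x=0, y=1) -> (x=0, y=0)
  west (west): blocked, stay at (x=0, y=0)
  south (south): (x=0, y=0) -> (x=0, y=1)
  west (west): blocked, stay at (x=0, y=1)
Final: (x=0, y=1)

Answer: Final position: (x=0, y=1)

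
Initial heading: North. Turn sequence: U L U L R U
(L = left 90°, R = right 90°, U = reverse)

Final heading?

Answer: Final heading: East

Derivation:
Start: North
  U (U-turn (180°)) -> South
  L (left (90° counter-clockwise)) -> East
  U (U-turn (180°)) -> West
  L (left (90° counter-clockwise)) -> South
  R (right (90° clockwise)) -> West
  U (U-turn (180°)) -> East
Final: East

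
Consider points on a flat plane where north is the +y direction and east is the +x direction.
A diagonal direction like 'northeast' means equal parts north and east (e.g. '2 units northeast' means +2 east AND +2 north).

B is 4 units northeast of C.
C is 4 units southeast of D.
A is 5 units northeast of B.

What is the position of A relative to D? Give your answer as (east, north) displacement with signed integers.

Answer: A is at (east=13, north=5) relative to D.

Derivation:
Place D at the origin (east=0, north=0).
  C is 4 units southeast of D: delta (east=+4, north=-4); C at (east=4, north=-4).
  B is 4 units northeast of C: delta (east=+4, north=+4); B at (east=8, north=0).
  A is 5 units northeast of B: delta (east=+5, north=+5); A at (east=13, north=5).
Therefore A relative to D: (east=13, north=5).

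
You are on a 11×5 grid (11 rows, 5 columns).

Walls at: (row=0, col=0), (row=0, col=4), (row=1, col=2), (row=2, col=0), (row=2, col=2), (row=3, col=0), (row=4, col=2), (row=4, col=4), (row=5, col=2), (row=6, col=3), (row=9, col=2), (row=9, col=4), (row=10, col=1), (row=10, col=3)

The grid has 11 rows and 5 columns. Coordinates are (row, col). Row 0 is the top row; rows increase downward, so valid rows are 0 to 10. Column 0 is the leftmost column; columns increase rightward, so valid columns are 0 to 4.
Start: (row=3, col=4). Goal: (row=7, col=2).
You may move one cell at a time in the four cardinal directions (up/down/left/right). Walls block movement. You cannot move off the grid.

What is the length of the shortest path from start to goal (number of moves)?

BFS from (row=3, col=4) until reaching (row=7, col=2):
  Distance 0: (row=3, col=4)
  Distance 1: (row=2, col=4), (row=3, col=3)
  Distance 2: (row=1, col=4), (row=2, col=3), (row=3, col=2), (row=4, col=3)
  Distance 3: (row=1, col=3), (row=3, col=1), (row=5, col=3)
  Distance 4: (row=0, col=3), (row=2, col=1), (row=4, col=1), (row=5, col=4)
  Distance 5: (row=0, col=2), (row=1, col=1), (row=4, col=0), (row=5, col=1), (row=6, col=4)
  Distance 6: (row=0, col=1), (row=1, col=0), (row=5, col=0), (row=6, col=1), (row=7, col=4)
  Distance 7: (row=6, col=0), (row=6, col=2), (row=7, col=1), (row=7, col=3), (row=8, col=4)
  Distance 8: (row=7, col=0), (row=7, col=2), (row=8, col=1), (row=8, col=3)  <- goal reached here
One shortest path (8 moves): (row=3, col=4) -> (row=3, col=3) -> (row=3, col=2) -> (row=3, col=1) -> (row=4, col=1) -> (row=5, col=1) -> (row=6, col=1) -> (row=6, col=2) -> (row=7, col=2)

Answer: Shortest path length: 8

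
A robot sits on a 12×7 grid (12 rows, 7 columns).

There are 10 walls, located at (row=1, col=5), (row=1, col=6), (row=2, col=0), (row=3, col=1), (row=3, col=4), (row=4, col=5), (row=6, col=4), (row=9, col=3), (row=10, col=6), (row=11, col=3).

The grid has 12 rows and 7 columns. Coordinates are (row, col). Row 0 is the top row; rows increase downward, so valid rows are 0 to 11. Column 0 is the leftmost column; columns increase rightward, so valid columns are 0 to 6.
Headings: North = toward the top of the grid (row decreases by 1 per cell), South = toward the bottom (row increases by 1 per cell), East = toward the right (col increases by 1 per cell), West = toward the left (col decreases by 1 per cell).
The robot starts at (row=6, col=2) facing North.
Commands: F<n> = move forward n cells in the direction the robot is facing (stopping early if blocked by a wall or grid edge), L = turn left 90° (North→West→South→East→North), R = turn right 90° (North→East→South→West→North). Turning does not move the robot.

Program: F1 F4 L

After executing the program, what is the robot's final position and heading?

Answer: Final position: (row=1, col=2), facing West

Derivation:
Start: (row=6, col=2), facing North
  F1: move forward 1, now at (row=5, col=2)
  F4: move forward 4, now at (row=1, col=2)
  L: turn left, now facing West
Final: (row=1, col=2), facing West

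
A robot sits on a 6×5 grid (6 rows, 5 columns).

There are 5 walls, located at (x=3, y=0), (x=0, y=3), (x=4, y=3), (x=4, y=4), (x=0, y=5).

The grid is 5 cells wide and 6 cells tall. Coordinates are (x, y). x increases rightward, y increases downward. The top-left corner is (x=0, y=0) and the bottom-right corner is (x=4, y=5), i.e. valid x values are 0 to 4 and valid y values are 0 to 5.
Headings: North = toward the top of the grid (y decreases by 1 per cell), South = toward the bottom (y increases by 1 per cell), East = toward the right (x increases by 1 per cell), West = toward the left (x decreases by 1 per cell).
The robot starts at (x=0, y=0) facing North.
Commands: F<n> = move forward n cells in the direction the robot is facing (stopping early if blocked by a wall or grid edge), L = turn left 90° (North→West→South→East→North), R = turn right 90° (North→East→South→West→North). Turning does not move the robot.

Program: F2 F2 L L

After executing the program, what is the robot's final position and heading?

Answer: Final position: (x=0, y=0), facing South

Derivation:
Start: (x=0, y=0), facing North
  F2: move forward 0/2 (blocked), now at (x=0, y=0)
  F2: move forward 0/2 (blocked), now at (x=0, y=0)
  L: turn left, now facing West
  L: turn left, now facing South
Final: (x=0, y=0), facing South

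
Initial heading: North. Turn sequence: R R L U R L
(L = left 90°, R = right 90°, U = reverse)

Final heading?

Start: North
  R (right (90° clockwise)) -> East
  R (right (90° clockwise)) -> South
  L (left (90° counter-clockwise)) -> East
  U (U-turn (180°)) -> West
  R (right (90° clockwise)) -> North
  L (left (90° counter-clockwise)) -> West
Final: West

Answer: Final heading: West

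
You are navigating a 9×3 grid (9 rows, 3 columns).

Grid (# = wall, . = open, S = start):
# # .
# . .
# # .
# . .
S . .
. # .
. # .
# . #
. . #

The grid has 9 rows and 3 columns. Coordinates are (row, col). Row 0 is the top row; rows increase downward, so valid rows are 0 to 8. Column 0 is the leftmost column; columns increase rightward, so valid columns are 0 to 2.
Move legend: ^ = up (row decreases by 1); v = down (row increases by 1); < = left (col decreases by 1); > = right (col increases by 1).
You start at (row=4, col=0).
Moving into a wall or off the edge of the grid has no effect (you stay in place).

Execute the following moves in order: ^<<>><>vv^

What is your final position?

Answer: Final position: (row=5, col=2)

Derivation:
Start: (row=4, col=0)
  ^ (up): blocked, stay at (row=4, col=0)
  < (left): blocked, stay at (row=4, col=0)
  < (left): blocked, stay at (row=4, col=0)
  > (right): (row=4, col=0) -> (row=4, col=1)
  > (right): (row=4, col=1) -> (row=4, col=2)
  < (left): (row=4, col=2) -> (row=4, col=1)
  > (right): (row=4, col=1) -> (row=4, col=2)
  v (down): (row=4, col=2) -> (row=5, col=2)
  v (down): (row=5, col=2) -> (row=6, col=2)
  ^ (up): (row=6, col=2) -> (row=5, col=2)
Final: (row=5, col=2)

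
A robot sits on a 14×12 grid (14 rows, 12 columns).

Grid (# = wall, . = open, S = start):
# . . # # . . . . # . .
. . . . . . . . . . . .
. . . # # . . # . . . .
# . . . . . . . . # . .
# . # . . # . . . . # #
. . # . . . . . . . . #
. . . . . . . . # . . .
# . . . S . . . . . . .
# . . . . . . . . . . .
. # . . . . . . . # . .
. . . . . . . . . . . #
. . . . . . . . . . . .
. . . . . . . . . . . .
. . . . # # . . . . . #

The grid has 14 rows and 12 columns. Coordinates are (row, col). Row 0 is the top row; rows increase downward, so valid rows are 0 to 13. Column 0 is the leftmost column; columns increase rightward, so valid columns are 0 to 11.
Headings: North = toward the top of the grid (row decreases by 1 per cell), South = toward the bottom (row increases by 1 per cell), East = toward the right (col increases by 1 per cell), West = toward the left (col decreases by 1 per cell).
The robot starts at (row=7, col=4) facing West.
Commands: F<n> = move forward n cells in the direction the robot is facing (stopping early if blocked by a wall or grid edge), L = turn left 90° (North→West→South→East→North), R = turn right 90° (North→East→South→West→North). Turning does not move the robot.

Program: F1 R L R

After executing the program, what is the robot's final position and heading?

Answer: Final position: (row=7, col=3), facing North

Derivation:
Start: (row=7, col=4), facing West
  F1: move forward 1, now at (row=7, col=3)
  R: turn right, now facing North
  L: turn left, now facing West
  R: turn right, now facing North
Final: (row=7, col=3), facing North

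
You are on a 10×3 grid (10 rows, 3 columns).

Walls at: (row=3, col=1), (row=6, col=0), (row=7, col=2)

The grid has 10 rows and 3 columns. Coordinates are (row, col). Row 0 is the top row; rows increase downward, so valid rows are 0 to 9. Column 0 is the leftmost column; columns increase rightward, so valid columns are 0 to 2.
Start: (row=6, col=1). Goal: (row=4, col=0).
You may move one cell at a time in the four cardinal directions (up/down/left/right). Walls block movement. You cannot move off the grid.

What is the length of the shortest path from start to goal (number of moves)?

BFS from (row=6, col=1) until reaching (row=4, col=0):
  Distance 0: (row=6, col=1)
  Distance 1: (row=5, col=1), (row=6, col=2), (row=7, col=1)
  Distance 2: (row=4, col=1), (row=5, col=0), (row=5, col=2), (row=7, col=0), (row=8, col=1)
  Distance 3: (row=4, col=0), (row=4, col=2), (row=8, col=0), (row=8, col=2), (row=9, col=1)  <- goal reached here
One shortest path (3 moves): (row=6, col=1) -> (row=5, col=1) -> (row=5, col=0) -> (row=4, col=0)

Answer: Shortest path length: 3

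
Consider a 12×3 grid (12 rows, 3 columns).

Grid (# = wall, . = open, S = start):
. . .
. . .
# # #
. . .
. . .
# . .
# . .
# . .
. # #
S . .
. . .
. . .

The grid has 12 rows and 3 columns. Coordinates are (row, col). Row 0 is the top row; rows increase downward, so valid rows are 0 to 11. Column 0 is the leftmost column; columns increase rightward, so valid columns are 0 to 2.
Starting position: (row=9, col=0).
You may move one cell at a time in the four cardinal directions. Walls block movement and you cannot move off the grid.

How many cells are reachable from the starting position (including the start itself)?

BFS flood-fill from (row=9, col=0):
  Distance 0: (row=9, col=0)
  Distance 1: (row=8, col=0), (row=9, col=1), (row=10, col=0)
  Distance 2: (row=9, col=2), (row=10, col=1), (row=11, col=0)
  Distance 3: (row=10, col=2), (row=11, col=1)
  Distance 4: (row=11, col=2)
Total reachable: 10 (grid has 28 open cells total)

Answer: Reachable cells: 10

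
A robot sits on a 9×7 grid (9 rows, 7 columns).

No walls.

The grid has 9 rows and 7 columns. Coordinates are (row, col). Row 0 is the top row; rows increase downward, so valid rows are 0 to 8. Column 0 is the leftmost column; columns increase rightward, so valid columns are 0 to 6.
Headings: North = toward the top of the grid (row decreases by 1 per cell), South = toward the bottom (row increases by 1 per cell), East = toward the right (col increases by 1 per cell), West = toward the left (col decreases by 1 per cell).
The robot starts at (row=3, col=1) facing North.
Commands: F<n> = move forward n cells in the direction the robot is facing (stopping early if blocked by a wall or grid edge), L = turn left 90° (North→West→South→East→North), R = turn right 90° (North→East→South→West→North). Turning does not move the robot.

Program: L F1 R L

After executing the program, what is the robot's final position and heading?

Answer: Final position: (row=3, col=0), facing West

Derivation:
Start: (row=3, col=1), facing North
  L: turn left, now facing West
  F1: move forward 1, now at (row=3, col=0)
  R: turn right, now facing North
  L: turn left, now facing West
Final: (row=3, col=0), facing West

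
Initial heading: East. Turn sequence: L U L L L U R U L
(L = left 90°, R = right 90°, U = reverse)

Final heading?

Start: East
  L (left (90° counter-clockwise)) -> North
  U (U-turn (180°)) -> South
  L (left (90° counter-clockwise)) -> East
  L (left (90° counter-clockwise)) -> North
  L (left (90° counter-clockwise)) -> West
  U (U-turn (180°)) -> East
  R (right (90° clockwise)) -> South
  U (U-turn (180°)) -> North
  L (left (90° counter-clockwise)) -> West
Final: West

Answer: Final heading: West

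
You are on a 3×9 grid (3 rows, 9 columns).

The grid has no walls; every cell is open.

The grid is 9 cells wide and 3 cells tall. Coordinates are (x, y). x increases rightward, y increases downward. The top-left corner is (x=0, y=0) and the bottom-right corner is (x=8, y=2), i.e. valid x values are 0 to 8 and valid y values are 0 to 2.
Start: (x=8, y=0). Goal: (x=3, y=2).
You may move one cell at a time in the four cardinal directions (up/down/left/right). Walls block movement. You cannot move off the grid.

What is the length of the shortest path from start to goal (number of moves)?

BFS from (x=8, y=0) until reaching (x=3, y=2):
  Distance 0: (x=8, y=0)
  Distance 1: (x=7, y=0), (x=8, y=1)
  Distance 2: (x=6, y=0), (x=7, y=1), (x=8, y=2)
  Distance 3: (x=5, y=0), (x=6, y=1), (x=7, y=2)
  Distance 4: (x=4, y=0), (x=5, y=1), (x=6, y=2)
  Distance 5: (x=3, y=0), (x=4, y=1), (x=5, y=2)
  Distance 6: (x=2, y=0), (x=3, y=1), (x=4, y=2)
  Distance 7: (x=1, y=0), (x=2, y=1), (x=3, y=2)  <- goal reached here
One shortest path (7 moves): (x=8, y=0) -> (x=7, y=0) -> (x=6, y=0) -> (x=5, y=0) -> (x=4, y=0) -> (x=3, y=0) -> (x=3, y=1) -> (x=3, y=2)

Answer: Shortest path length: 7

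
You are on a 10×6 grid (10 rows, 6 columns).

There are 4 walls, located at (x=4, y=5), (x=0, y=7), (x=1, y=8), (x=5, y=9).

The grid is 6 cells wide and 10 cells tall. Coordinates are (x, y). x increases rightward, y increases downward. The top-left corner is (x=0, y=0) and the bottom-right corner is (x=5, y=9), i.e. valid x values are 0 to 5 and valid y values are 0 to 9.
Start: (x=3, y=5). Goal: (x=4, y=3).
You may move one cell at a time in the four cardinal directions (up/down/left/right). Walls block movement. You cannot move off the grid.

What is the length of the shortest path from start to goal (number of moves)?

Answer: Shortest path length: 3

Derivation:
BFS from (x=3, y=5) until reaching (x=4, y=3):
  Distance 0: (x=3, y=5)
  Distance 1: (x=3, y=4), (x=2, y=5), (x=3, y=6)
  Distance 2: (x=3, y=3), (x=2, y=4), (x=4, y=4), (x=1, y=5), (x=2, y=6), (x=4, y=6), (x=3, y=7)
  Distance 3: (x=3, y=2), (x=2, y=3), (x=4, y=3), (x=1, y=4), (x=5, y=4), (x=0, y=5), (x=1, y=6), (x=5, y=6), (x=2, y=7), (x=4, y=7), (x=3, y=8)  <- goal reached here
One shortest path (3 moves): (x=3, y=5) -> (x=3, y=4) -> (x=4, y=4) -> (x=4, y=3)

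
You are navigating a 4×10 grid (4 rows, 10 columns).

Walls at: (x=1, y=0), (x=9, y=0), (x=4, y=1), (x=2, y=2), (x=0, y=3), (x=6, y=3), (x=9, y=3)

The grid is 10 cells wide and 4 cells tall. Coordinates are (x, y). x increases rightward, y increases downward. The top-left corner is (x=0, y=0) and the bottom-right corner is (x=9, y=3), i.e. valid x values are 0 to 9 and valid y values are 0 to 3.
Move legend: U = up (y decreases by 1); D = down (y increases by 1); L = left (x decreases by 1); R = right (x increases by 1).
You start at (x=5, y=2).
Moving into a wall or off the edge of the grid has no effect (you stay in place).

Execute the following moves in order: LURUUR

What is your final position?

Start: (x=5, y=2)
  L (left): (x=5, y=2) -> (x=4, y=2)
  U (up): blocked, stay at (x=4, y=2)
  R (right): (x=4, y=2) -> (x=5, y=2)
  U (up): (x=5, y=2) -> (x=5, y=1)
  U (up): (x=5, y=1) -> (x=5, y=0)
  R (right): (x=5, y=0) -> (x=6, y=0)
Final: (x=6, y=0)

Answer: Final position: (x=6, y=0)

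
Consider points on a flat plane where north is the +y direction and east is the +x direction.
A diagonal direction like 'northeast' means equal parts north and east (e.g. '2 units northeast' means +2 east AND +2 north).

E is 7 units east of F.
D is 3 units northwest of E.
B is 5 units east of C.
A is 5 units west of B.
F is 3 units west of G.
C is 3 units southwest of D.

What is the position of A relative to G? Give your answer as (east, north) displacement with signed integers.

Place G at the origin (east=0, north=0).
  F is 3 units west of G: delta (east=-3, north=+0); F at (east=-3, north=0).
  E is 7 units east of F: delta (east=+7, north=+0); E at (east=4, north=0).
  D is 3 units northwest of E: delta (east=-3, north=+3); D at (east=1, north=3).
  C is 3 units southwest of D: delta (east=-3, north=-3); C at (east=-2, north=0).
  B is 5 units east of C: delta (east=+5, north=+0); B at (east=3, north=0).
  A is 5 units west of B: delta (east=-5, north=+0); A at (east=-2, north=0).
Therefore A relative to G: (east=-2, north=0).

Answer: A is at (east=-2, north=0) relative to G.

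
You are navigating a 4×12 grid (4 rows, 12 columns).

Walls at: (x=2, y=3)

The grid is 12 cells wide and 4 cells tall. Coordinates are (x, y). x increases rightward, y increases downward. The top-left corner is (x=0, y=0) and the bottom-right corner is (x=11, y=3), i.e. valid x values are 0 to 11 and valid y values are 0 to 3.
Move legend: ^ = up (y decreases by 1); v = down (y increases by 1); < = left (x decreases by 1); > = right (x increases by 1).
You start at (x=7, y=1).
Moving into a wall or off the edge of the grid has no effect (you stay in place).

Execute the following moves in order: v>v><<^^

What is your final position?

Answer: Final position: (x=7, y=1)

Derivation:
Start: (x=7, y=1)
  v (down): (x=7, y=1) -> (x=7, y=2)
  > (right): (x=7, y=2) -> (x=8, y=2)
  v (down): (x=8, y=2) -> (x=8, y=3)
  > (right): (x=8, y=3) -> (x=9, y=3)
  < (left): (x=9, y=3) -> (x=8, y=3)
  < (left): (x=8, y=3) -> (x=7, y=3)
  ^ (up): (x=7, y=3) -> (x=7, y=2)
  ^ (up): (x=7, y=2) -> (x=7, y=1)
Final: (x=7, y=1)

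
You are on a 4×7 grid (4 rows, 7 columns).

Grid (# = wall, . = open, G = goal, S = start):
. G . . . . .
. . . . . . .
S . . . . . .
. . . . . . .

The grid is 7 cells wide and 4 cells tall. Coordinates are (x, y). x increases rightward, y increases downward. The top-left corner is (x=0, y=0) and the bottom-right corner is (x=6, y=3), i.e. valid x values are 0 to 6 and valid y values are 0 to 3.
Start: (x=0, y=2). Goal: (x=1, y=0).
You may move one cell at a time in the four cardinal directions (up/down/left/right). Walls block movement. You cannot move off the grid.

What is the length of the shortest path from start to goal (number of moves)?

Answer: Shortest path length: 3

Derivation:
BFS from (x=0, y=2) until reaching (x=1, y=0):
  Distance 0: (x=0, y=2)
  Distance 1: (x=0, y=1), (x=1, y=2), (x=0, y=3)
  Distance 2: (x=0, y=0), (x=1, y=1), (x=2, y=2), (x=1, y=3)
  Distance 3: (x=1, y=0), (x=2, y=1), (x=3, y=2), (x=2, y=3)  <- goal reached here
One shortest path (3 moves): (x=0, y=2) -> (x=1, y=2) -> (x=1, y=1) -> (x=1, y=0)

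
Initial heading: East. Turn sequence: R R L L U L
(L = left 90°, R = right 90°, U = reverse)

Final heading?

Start: East
  R (right (90° clockwise)) -> South
  R (right (90° clockwise)) -> West
  L (left (90° counter-clockwise)) -> South
  L (left (90° counter-clockwise)) -> East
  U (U-turn (180°)) -> West
  L (left (90° counter-clockwise)) -> South
Final: South

Answer: Final heading: South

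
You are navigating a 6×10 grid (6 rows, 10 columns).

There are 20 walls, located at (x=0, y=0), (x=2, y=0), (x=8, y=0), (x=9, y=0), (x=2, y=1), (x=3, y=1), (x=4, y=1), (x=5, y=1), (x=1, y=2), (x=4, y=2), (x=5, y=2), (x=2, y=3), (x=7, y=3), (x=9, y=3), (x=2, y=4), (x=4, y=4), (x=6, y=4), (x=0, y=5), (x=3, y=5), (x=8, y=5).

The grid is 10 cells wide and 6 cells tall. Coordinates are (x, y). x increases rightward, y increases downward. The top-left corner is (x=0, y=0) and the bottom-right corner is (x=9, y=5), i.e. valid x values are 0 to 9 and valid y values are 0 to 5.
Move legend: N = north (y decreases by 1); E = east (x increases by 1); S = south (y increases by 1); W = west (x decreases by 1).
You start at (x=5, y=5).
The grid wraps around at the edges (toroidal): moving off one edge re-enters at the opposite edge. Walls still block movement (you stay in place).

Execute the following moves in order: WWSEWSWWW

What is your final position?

Start: (x=5, y=5)
  W (west): (x=5, y=5) -> (x=4, y=5)
  W (west): blocked, stay at (x=4, y=5)
  S (south): (x=4, y=5) -> (x=4, y=0)
  E (east): (x=4, y=0) -> (x=5, y=0)
  W (west): (x=5, y=0) -> (x=4, y=0)
  S (south): blocked, stay at (x=4, y=0)
  W (west): (x=4, y=0) -> (x=3, y=0)
  W (west): blocked, stay at (x=3, y=0)
  W (west): blocked, stay at (x=3, y=0)
Final: (x=3, y=0)

Answer: Final position: (x=3, y=0)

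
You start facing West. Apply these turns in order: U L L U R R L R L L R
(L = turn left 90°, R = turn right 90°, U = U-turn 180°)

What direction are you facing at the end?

Start: West
  U (U-turn (180°)) -> East
  L (left (90° counter-clockwise)) -> North
  L (left (90° counter-clockwise)) -> West
  U (U-turn (180°)) -> East
  R (right (90° clockwise)) -> South
  R (right (90° clockwise)) -> West
  L (left (90° counter-clockwise)) -> South
  R (right (90° clockwise)) -> West
  L (left (90° counter-clockwise)) -> South
  L (left (90° counter-clockwise)) -> East
  R (right (90° clockwise)) -> South
Final: South

Answer: Final heading: South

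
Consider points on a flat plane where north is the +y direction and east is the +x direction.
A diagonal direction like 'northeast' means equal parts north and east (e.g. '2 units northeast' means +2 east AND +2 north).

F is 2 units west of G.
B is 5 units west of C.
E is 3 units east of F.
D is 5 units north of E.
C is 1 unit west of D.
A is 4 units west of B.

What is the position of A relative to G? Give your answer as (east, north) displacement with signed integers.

Place G at the origin (east=0, north=0).
  F is 2 units west of G: delta (east=-2, north=+0); F at (east=-2, north=0).
  E is 3 units east of F: delta (east=+3, north=+0); E at (east=1, north=0).
  D is 5 units north of E: delta (east=+0, north=+5); D at (east=1, north=5).
  C is 1 unit west of D: delta (east=-1, north=+0); C at (east=0, north=5).
  B is 5 units west of C: delta (east=-5, north=+0); B at (east=-5, north=5).
  A is 4 units west of B: delta (east=-4, north=+0); A at (east=-9, north=5).
Therefore A relative to G: (east=-9, north=5).

Answer: A is at (east=-9, north=5) relative to G.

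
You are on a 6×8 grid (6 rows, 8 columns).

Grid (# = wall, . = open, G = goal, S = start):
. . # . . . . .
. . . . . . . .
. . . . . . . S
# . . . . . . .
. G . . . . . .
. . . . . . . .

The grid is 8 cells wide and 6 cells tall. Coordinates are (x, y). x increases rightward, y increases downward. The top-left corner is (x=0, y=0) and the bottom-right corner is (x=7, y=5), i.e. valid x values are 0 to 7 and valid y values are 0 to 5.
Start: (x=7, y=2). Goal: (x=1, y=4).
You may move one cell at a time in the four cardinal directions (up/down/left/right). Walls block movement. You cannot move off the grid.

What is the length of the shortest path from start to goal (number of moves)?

Answer: Shortest path length: 8

Derivation:
BFS from (x=7, y=2) until reaching (x=1, y=4):
  Distance 0: (x=7, y=2)
  Distance 1: (x=7, y=1), (x=6, y=2), (x=7, y=3)
  Distance 2: (x=7, y=0), (x=6, y=1), (x=5, y=2), (x=6, y=3), (x=7, y=4)
  Distance 3: (x=6, y=0), (x=5, y=1), (x=4, y=2), (x=5, y=3), (x=6, y=4), (x=7, y=5)
  Distance 4: (x=5, y=0), (x=4, y=1), (x=3, y=2), (x=4, y=3), (x=5, y=4), (x=6, y=5)
  Distance 5: (x=4, y=0), (x=3, y=1), (x=2, y=2), (x=3, y=3), (x=4, y=4), (x=5, y=5)
  Distance 6: (x=3, y=0), (x=2, y=1), (x=1, y=2), (x=2, y=3), (x=3, y=4), (x=4, y=5)
  Distance 7: (x=1, y=1), (x=0, y=2), (x=1, y=3), (x=2, y=4), (x=3, y=5)
  Distance 8: (x=1, y=0), (x=0, y=1), (x=1, y=4), (x=2, y=5)  <- goal reached here
One shortest path (8 moves): (x=7, y=2) -> (x=6, y=2) -> (x=5, y=2) -> (x=4, y=2) -> (x=3, y=2) -> (x=2, y=2) -> (x=1, y=2) -> (x=1, y=3) -> (x=1, y=4)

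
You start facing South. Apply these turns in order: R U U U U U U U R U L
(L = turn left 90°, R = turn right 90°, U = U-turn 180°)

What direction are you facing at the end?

Start: South
  R (right (90° clockwise)) -> West
  U (U-turn (180°)) -> East
  U (U-turn (180°)) -> West
  U (U-turn (180°)) -> East
  U (U-turn (180°)) -> West
  U (U-turn (180°)) -> East
  U (U-turn (180°)) -> West
  U (U-turn (180°)) -> East
  R (right (90° clockwise)) -> South
  U (U-turn (180°)) -> North
  L (left (90° counter-clockwise)) -> West
Final: West

Answer: Final heading: West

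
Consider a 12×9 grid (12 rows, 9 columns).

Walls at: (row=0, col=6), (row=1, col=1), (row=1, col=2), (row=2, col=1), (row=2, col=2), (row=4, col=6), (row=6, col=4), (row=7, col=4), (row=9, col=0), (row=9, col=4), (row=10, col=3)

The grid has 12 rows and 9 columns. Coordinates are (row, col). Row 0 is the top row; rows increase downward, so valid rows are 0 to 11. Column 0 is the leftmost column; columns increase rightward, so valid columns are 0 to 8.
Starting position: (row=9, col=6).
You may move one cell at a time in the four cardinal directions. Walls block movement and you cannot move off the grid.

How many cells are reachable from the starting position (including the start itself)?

BFS flood-fill from (row=9, col=6):
  Distance 0: (row=9, col=6)
  Distance 1: (row=8, col=6), (row=9, col=5), (row=9, col=7), (row=10, col=6)
  Distance 2: (row=7, col=6), (row=8, col=5), (row=8, col=7), (row=9, col=8), (row=10, col=5), (row=10, col=7), (row=11, col=6)
  Distance 3: (row=6, col=6), (row=7, col=5), (row=7, col=7), (row=8, col=4), (row=8, col=8), (row=10, col=4), (row=10, col=8), (row=11, col=5), (row=11, col=7)
  Distance 4: (row=5, col=6), (row=6, col=5), (row=6, col=7), (row=7, col=8), (row=8, col=3), (row=11, col=4), (row=11, col=8)
  Distance 5: (row=5, col=5), (row=5, col=7), (row=6, col=8), (row=7, col=3), (row=8, col=2), (row=9, col=3), (row=11, col=3)
  Distance 6: (row=4, col=5), (row=4, col=7), (row=5, col=4), (row=5, col=8), (row=6, col=3), (row=7, col=2), (row=8, col=1), (row=9, col=2), (row=11, col=2)
  Distance 7: (row=3, col=5), (row=3, col=7), (row=4, col=4), (row=4, col=8), (row=5, col=3), (row=6, col=2), (row=7, col=1), (row=8, col=0), (row=9, col=1), (row=10, col=2), (row=11, col=1)
  Distance 8: (row=2, col=5), (row=2, col=7), (row=3, col=4), (row=3, col=6), (row=3, col=8), (row=4, col=3), (row=5, col=2), (row=6, col=1), (row=7, col=0), (row=10, col=1), (row=11, col=0)
  Distance 9: (row=1, col=5), (row=1, col=7), (row=2, col=4), (row=2, col=6), (row=2, col=8), (row=3, col=3), (row=4, col=2), (row=5, col=1), (row=6, col=0), (row=10, col=0)
  Distance 10: (row=0, col=5), (row=0, col=7), (row=1, col=4), (row=1, col=6), (row=1, col=8), (row=2, col=3), (row=3, col=2), (row=4, col=1), (row=5, col=0)
  Distance 11: (row=0, col=4), (row=0, col=8), (row=1, col=3), (row=3, col=1), (row=4, col=0)
  Distance 12: (row=0, col=3), (row=3, col=0)
  Distance 13: (row=0, col=2), (row=2, col=0)
  Distance 14: (row=0, col=1), (row=1, col=0)
  Distance 15: (row=0, col=0)
Total reachable: 97 (grid has 97 open cells total)

Answer: Reachable cells: 97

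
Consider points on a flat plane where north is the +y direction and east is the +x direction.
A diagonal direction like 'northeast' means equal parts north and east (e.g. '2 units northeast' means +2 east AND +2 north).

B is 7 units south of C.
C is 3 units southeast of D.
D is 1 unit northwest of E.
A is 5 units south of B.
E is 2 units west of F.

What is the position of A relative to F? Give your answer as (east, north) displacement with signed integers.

Answer: A is at (east=0, north=-14) relative to F.

Derivation:
Place F at the origin (east=0, north=0).
  E is 2 units west of F: delta (east=-2, north=+0); E at (east=-2, north=0).
  D is 1 unit northwest of E: delta (east=-1, north=+1); D at (east=-3, north=1).
  C is 3 units southeast of D: delta (east=+3, north=-3); C at (east=0, north=-2).
  B is 7 units south of C: delta (east=+0, north=-7); B at (east=0, north=-9).
  A is 5 units south of B: delta (east=+0, north=-5); A at (east=0, north=-14).
Therefore A relative to F: (east=0, north=-14).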